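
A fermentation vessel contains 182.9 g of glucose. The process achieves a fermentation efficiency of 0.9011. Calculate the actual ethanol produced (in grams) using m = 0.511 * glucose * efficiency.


Actual ethanol: m = 0.511 * 182.9 * 0.9011
m = 84.2185 g

84.2185 g


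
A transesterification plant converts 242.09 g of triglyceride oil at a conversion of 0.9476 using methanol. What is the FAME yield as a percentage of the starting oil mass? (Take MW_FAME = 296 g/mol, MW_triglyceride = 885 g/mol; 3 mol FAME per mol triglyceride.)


m_FAME = oil * conv * (3 * 296 / 885) = oil * conv * (888/885)
= 242.09 * 0.9476 * 888 / 885
= 230.1821 g
Y = m_FAME / oil * 100 = conv * (888/885) * 100
= 0.9476 * 888 / 885 * 100
= 95.08%

95.08%


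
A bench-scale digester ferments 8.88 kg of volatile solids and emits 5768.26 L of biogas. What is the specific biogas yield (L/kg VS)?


Y = V / VS
= 5768.26 / 8.88
= 649.5788 L/kg VS

649.5788 L/kg VS


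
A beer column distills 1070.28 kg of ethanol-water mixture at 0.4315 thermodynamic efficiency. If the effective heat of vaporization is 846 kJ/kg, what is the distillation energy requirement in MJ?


E = m * 846 / (eta * 1000)
= 1070.28 * 846 / (0.4315 * 1000)
= 2098.3937 MJ

2098.3937 MJ


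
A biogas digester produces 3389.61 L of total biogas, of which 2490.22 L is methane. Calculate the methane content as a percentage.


CH4% = V_CH4 / V_total * 100
= 2490.22 / 3389.61 * 100
= 73.4663%

73.4663%


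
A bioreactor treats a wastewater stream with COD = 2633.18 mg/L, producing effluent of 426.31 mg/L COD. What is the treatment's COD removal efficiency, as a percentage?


eta = (COD_in - COD_out) / COD_in * 100
= (2633.18 - 426.31) / 2633.18 * 100
= 83.8101%

83.8101%


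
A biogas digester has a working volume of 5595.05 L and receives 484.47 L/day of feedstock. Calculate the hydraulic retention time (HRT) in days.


HRT = V / Q
= 5595.05 / 484.47
= 11.5488 days

11.5488 days


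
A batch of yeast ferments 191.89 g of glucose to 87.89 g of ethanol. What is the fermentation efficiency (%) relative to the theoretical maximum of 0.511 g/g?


Fermentation efficiency = (actual / (0.511 * glucose)) * 100
= (87.89 / (0.511 * 191.89)) * 100
= 89.6326%

89.6326%


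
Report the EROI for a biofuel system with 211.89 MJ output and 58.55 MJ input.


EROI = E_out / E_in
= 211.89 / 58.55
= 3.6190

3.6190


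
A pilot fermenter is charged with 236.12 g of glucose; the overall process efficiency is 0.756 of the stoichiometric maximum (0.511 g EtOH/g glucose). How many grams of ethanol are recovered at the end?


Actual ethanol: m = 0.511 * 236.12 * 0.756
m = 91.2169 g

91.2169 g


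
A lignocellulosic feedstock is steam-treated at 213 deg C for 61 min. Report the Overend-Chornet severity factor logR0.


logR0 = log10(t * exp((T - 100) / 14.75))
= log10(61 * exp((213 - 100) / 14.75))
= 5.1125

5.1125


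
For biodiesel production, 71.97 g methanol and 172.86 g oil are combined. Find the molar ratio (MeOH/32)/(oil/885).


Molar ratio = n_MeOH / n_oil = (MeOH/32) / (oil/885) = (MeOH * 885) / (32 * oil)
= (71.97 * 885) / (32 * 172.86)
= 11.5146

11.5146


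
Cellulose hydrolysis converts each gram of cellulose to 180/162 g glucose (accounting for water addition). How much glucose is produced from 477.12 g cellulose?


glucose = cellulose * 180/162
= 477.12 * 180/162
= 530.1333 g

530.1333 g


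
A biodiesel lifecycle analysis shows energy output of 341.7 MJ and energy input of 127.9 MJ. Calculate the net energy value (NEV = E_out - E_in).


NEV = E_out - E_in
= 341.7 - 127.9
= 213.8000 MJ

213.8000 MJ


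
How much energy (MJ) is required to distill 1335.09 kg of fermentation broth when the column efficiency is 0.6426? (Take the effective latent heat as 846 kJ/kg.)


E = m * 846 / (eta * 1000)
= 1335.09 * 846 / (0.6426 * 1000)
= 1757.6815 MJ

1757.6815 MJ


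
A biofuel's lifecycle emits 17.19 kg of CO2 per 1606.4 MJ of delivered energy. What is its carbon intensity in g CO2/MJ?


CI = CO2 * 1000 / E
= 17.19 * 1000 / 1606.4
= 10.7009 g CO2/MJ

10.7009 g CO2/MJ


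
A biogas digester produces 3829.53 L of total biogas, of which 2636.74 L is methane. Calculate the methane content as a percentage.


CH4% = V_CH4 / V_total * 100
= 2636.74 / 3829.53 * 100
= 68.8528%

68.8528%


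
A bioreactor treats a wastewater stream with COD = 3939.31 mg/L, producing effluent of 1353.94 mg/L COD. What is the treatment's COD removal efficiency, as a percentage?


eta = (COD_in - COD_out) / COD_in * 100
= (3939.31 - 1353.94) / 3939.31 * 100
= 65.6300%

65.6300%


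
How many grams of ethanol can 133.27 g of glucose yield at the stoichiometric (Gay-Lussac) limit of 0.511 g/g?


Theoretical ethanol yield: m_EtOH = 0.511 * m_glucose
m_EtOH = 0.511 * 133.27 = 68.1010 g

68.1010 g


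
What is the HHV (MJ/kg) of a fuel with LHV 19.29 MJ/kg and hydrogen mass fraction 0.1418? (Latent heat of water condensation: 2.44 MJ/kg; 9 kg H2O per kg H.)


HHV = LHV + H_frac * 9 * 2.44
= 19.29 + 0.1418 * 9 * 2.44
= 22.4039 MJ/kg

22.4039 MJ/kg


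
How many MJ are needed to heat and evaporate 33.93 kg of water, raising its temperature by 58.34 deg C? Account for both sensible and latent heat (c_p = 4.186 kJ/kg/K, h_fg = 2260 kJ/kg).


E = m_water * (4.186 * dT + 2260) / 1000
= 33.93 * (4.186 * 58.34 + 2260) / 1000
= 84.9679 MJ

84.9679 MJ


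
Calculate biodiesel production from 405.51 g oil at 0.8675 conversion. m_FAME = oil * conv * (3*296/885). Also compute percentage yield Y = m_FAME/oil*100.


m_FAME = oil * conv * (3 * 296 / 885) = oil * conv * (888/885)
= 405.51 * 0.8675 * 888 / 885
= 352.9724 g
Y = m_FAME / oil * 100 = conv * (888/885) * 100
= 0.8675 * 888 / 885 * 100
= 87.04%

352.9724 g FAME; Y = 87.04%


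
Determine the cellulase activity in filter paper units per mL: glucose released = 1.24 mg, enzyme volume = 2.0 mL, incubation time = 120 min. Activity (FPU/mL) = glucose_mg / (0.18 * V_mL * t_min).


Activity = glucose_mg / (0.18 mg/umol * V_mL * t_min)
= 1.24 / (0.18 * 2.0 * 120)
= 0.0287 FPU/mL

0.0287 FPU/mL


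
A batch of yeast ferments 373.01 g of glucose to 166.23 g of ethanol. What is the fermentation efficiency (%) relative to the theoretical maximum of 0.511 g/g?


Fermentation efficiency = (actual / (0.511 * glucose)) * 100
= (166.23 / (0.511 * 373.01)) * 100
= 87.2104%

87.2104%


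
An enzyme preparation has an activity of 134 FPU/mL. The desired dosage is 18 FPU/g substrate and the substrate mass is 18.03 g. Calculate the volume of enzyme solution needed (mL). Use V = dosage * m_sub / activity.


V = dosage * m_sub / activity
V = 18 * 18.03 / 134
V = 2.4219 mL

2.4219 mL


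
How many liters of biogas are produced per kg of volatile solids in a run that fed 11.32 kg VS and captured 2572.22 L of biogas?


Y = V / VS
= 2572.22 / 11.32
= 227.2279 L/kg VS

227.2279 L/kg VS


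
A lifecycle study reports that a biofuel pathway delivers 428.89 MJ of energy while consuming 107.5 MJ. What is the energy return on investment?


EROI = E_out / E_in
= 428.89 / 107.5
= 3.9897

3.9897


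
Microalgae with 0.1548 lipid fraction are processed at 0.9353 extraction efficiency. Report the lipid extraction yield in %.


Y = lipid_content * extraction_eff * 100
= 0.1548 * 0.9353 * 100
= 14.4784%

14.4784%


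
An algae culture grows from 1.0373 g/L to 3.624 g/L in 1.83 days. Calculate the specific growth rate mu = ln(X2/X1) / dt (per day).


mu = ln(X2/X1) / dt
= ln(3.624/1.0373) / 1.83
= 0.6836 per day

0.6836 per day


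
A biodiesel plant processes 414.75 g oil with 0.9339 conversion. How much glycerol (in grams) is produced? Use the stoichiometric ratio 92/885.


glycerol = oil * conv * (92/885)
= 414.75 * 0.9339 * 92 / 885
= 40.2653 g

40.2653 g


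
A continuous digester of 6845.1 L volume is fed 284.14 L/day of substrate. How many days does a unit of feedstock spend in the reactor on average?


HRT = V / Q
= 6845.1 / 284.14
= 24.0906 days

24.0906 days


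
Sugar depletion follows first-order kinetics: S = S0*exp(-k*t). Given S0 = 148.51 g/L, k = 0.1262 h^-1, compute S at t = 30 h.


S = S0 * exp(-k * t)
S = 148.51 * exp(-0.1262 * 30)
S = 3.3691 g/L

3.3691 g/L


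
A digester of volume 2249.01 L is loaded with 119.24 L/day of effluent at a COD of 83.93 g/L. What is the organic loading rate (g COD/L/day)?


OLR = Q * S / V
= 119.24 * 83.93 / 2249.01
= 4.4499 g/L/day

4.4499 g/L/day


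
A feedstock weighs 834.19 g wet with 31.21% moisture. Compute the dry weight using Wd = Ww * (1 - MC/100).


Wd = Ww * (1 - MC/100)
= 834.19 * (1 - 31.21/100)
= 573.8393 g

573.8393 g


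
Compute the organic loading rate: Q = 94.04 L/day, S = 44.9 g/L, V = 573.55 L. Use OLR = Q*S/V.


OLR = Q * S / V
= 94.04 * 44.9 / 573.55
= 7.3619 g/L/day

7.3619 g/L/day


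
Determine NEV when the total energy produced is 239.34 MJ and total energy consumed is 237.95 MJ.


NEV = E_out - E_in
= 239.34 - 237.95
= 1.3900 MJ

1.3900 MJ


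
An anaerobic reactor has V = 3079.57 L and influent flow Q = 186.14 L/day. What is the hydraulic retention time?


HRT = V / Q
= 3079.57 / 186.14
= 16.5444 days

16.5444 days


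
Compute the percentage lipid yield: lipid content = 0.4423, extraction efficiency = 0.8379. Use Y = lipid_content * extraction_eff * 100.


Y = lipid_content * extraction_eff * 100
= 0.4423 * 0.8379 * 100
= 37.0603%

37.0603%


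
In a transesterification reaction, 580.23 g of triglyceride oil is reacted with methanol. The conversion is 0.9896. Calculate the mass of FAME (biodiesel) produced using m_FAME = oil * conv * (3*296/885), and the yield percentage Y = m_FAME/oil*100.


m_FAME = oil * conv * (3 * 296 / 885) = oil * conv * (888/885)
= 580.23 * 0.9896 * 888 / 885
= 576.1420 g
Y = m_FAME / oil * 100 = conv * (888/885) * 100
= 0.9896 * 888 / 885 * 100
= 99.30%

576.1420 g FAME; Y = 99.30%


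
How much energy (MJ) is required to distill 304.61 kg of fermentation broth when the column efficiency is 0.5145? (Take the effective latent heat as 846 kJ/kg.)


E = m * 846 / (eta * 1000)
= 304.61 * 846 / (0.5145 * 1000)
= 500.8748 MJ

500.8748 MJ


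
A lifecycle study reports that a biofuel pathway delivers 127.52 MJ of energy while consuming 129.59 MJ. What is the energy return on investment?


EROI = E_out / E_in
= 127.52 / 129.59
= 0.9840

0.9840


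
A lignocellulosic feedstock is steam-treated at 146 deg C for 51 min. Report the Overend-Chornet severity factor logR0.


logR0 = log10(t * exp((T - 100) / 14.75))
= log10(51 * exp((146 - 100) / 14.75))
= 3.0620

3.0620


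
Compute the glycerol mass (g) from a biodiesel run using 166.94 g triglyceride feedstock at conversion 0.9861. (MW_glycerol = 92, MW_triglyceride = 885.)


glycerol = oil * conv * (92/885)
= 166.94 * 0.9861 * 92 / 885
= 17.1130 g

17.1130 g


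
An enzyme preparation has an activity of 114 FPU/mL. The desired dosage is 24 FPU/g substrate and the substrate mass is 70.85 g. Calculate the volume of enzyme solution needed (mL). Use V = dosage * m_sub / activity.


V = dosage * m_sub / activity
V = 24 * 70.85 / 114
V = 14.9158 mL

14.9158 mL


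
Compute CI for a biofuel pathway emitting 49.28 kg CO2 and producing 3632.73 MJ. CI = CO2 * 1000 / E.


CI = CO2 * 1000 / E
= 49.28 * 1000 / 3632.73
= 13.5656 g CO2/MJ

13.5656 g CO2/MJ


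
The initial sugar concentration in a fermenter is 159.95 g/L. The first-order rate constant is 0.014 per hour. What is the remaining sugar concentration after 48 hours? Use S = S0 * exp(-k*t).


S = S0 * exp(-k * t)
S = 159.95 * exp(-0.014 * 48)
S = 81.6843 g/L

81.6843 g/L


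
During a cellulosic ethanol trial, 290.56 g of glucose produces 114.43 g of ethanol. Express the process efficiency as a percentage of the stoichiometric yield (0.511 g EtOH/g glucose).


Fermentation efficiency = (actual / (0.511 * glucose)) * 100
= (114.43 / (0.511 * 290.56)) * 100
= 77.0696%

77.0696%


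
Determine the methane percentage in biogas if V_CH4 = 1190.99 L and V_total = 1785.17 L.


CH4% = V_CH4 / V_total * 100
= 1190.99 / 1785.17 * 100
= 66.7158%

66.7158%


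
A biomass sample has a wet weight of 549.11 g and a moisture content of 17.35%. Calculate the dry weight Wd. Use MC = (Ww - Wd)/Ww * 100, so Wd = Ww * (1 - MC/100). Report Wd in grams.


Wd = Ww * (1 - MC/100)
= 549.11 * (1 - 17.35/100)
= 453.8394 g

453.8394 g


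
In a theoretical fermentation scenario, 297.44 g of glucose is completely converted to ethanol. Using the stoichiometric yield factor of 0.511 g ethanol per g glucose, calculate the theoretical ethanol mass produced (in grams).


Theoretical ethanol yield: m_EtOH = 0.511 * m_glucose
m_EtOH = 0.511 * 297.44 = 151.9918 g

151.9918 g


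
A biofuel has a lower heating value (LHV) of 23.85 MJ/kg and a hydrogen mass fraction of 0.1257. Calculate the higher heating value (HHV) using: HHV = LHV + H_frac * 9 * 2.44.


HHV = LHV + H_frac * 9 * 2.44
= 23.85 + 0.1257 * 9 * 2.44
= 26.6104 MJ/kg

26.6104 MJ/kg


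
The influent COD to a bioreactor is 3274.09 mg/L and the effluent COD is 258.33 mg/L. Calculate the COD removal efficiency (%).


eta = (COD_in - COD_out) / COD_in * 100
= (3274.09 - 258.33) / 3274.09 * 100
= 92.1099%

92.1099%


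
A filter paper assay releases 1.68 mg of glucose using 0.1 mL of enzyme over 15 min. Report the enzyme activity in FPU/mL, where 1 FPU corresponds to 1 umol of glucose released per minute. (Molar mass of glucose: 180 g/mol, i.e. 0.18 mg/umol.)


Activity = glucose_mg / (0.18 mg/umol * V_mL * t_min)
= 1.68 / (0.18 * 0.1 * 15)
= 6.2222 FPU/mL

6.2222 FPU/mL


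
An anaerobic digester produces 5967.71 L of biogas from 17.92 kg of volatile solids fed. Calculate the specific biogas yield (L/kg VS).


Y = V / VS
= 5967.71 / 17.92
= 333.0195 L/kg VS

333.0195 L/kg VS


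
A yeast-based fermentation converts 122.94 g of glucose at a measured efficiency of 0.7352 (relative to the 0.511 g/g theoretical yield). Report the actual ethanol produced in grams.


Actual ethanol: m = 0.511 * 122.94 * 0.7352
m = 46.1870 g

46.1870 g


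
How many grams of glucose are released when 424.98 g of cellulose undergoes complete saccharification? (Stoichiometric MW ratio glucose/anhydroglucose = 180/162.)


glucose = cellulose * 180/162
= 424.98 * 180/162
= 472.2000 g

472.2000 g


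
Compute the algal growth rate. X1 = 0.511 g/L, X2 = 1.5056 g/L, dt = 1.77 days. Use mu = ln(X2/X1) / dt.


mu = ln(X2/X1) / dt
= ln(1.5056/0.511) / 1.77
= 0.6105 per day

0.6105 per day


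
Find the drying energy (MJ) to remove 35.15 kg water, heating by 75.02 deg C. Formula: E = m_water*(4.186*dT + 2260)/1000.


E = m_water * (4.186 * dT + 2260) / 1000
= 35.15 * (4.186 * 75.02 + 2260) / 1000
= 90.4773 MJ

90.4773 MJ


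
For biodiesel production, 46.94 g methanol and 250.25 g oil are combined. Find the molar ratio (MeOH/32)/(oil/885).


Molar ratio = n_MeOH / n_oil = (MeOH/32) / (oil/885) = (MeOH * 885) / (32 * oil)
= (46.94 * 885) / (32 * 250.25)
= 5.1875

5.1875


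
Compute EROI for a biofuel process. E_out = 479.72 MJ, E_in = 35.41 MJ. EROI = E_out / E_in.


EROI = E_out / E_in
= 479.72 / 35.41
= 13.5476

13.5476


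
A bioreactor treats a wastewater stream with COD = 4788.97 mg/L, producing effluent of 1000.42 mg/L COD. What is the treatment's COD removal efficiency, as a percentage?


eta = (COD_in - COD_out) / COD_in * 100
= (4788.97 - 1000.42) / 4788.97 * 100
= 79.1099%

79.1099%


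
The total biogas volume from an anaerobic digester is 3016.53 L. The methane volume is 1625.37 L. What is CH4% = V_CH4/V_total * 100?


CH4% = V_CH4 / V_total * 100
= 1625.37 / 3016.53 * 100
= 53.8821%

53.8821%


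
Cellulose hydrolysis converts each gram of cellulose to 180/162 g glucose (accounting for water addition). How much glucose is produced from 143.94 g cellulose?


glucose = cellulose * 180/162
= 143.94 * 180/162
= 159.9333 g

159.9333 g


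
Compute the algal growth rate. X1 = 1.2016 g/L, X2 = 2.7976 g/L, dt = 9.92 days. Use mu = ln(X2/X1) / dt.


mu = ln(X2/X1) / dt
= ln(2.7976/1.2016) / 9.92
= 0.0852 per day

0.0852 per day


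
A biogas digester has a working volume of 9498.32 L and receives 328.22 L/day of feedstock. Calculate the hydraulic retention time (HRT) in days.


HRT = V / Q
= 9498.32 / 328.22
= 28.9389 days

28.9389 days


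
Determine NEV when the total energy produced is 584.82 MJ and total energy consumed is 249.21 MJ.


NEV = E_out - E_in
= 584.82 - 249.21
= 335.6100 MJ

335.6100 MJ


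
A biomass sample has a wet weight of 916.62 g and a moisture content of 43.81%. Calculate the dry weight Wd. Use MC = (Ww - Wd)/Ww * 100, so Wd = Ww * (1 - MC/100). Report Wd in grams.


Wd = Ww * (1 - MC/100)
= 916.62 * (1 - 43.81/100)
= 515.0488 g

515.0488 g


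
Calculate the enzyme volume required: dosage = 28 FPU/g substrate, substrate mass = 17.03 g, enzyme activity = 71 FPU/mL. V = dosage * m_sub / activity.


V = dosage * m_sub / activity
V = 28 * 17.03 / 71
V = 6.7161 mL

6.7161 mL


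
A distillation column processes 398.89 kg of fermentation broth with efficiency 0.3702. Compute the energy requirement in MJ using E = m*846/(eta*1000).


E = m * 846 / (eta * 1000)
= 398.89 * 846 / (0.3702 * 1000)
= 911.5639 MJ

911.5639 MJ


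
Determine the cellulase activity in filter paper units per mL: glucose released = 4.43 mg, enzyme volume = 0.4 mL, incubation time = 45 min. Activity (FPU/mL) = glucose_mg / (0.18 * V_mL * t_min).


Activity = glucose_mg / (0.18 mg/umol * V_mL * t_min)
= 4.43 / (0.18 * 0.4 * 45)
= 1.3673 FPU/mL

1.3673 FPU/mL


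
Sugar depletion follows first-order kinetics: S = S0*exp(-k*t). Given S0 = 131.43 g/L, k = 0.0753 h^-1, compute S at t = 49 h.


S = S0 * exp(-k * t)
S = 131.43 * exp(-0.0753 * 49)
S = 3.2831 g/L

3.2831 g/L


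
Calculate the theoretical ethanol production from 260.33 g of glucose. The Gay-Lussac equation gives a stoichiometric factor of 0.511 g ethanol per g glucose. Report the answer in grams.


Theoretical ethanol yield: m_EtOH = 0.511 * m_glucose
m_EtOH = 0.511 * 260.33 = 133.0286 g

133.0286 g


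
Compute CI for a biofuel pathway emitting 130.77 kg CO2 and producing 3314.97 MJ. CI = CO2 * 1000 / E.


CI = CO2 * 1000 / E
= 130.77 * 1000 / 3314.97
= 39.4483 g CO2/MJ

39.4483 g CO2/MJ


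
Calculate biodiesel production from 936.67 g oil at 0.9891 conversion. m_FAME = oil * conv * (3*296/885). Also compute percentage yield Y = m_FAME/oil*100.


m_FAME = oil * conv * (3 * 296 / 885) = oil * conv * (888/885)
= 936.67 * 0.9891 * 888 / 885
= 929.6008 g
Y = m_FAME / oil * 100 = conv * (888/885) * 100
= 0.9891 * 888 / 885 * 100
= 99.25%

929.6008 g FAME; Y = 99.25%


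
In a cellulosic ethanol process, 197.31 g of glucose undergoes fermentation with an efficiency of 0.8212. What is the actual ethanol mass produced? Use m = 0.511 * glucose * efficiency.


Actual ethanol: m = 0.511 * 197.31 * 0.8212
m = 82.7978 g

82.7978 g


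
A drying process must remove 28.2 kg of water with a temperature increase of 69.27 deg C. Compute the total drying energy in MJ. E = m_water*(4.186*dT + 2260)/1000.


E = m_water * (4.186 * dT + 2260) / 1000
= 28.2 * (4.186 * 69.27 + 2260) / 1000
= 71.9090 MJ

71.9090 MJ


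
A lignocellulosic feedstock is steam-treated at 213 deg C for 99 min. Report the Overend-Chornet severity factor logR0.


logR0 = log10(t * exp((T - 100) / 14.75))
= log10(99 * exp((213 - 100) / 14.75))
= 5.3228

5.3228


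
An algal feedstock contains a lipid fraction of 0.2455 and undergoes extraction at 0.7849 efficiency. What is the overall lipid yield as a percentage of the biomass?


Y = lipid_content * extraction_eff * 100
= 0.2455 * 0.7849 * 100
= 19.2693%

19.2693%


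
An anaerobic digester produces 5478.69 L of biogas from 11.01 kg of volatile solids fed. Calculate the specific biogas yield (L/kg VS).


Y = V / VS
= 5478.69 / 11.01
= 497.6104 L/kg VS

497.6104 L/kg VS


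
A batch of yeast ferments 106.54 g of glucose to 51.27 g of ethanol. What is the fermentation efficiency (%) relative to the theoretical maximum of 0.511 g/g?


Fermentation efficiency = (actual / (0.511 * glucose)) * 100
= (51.27 / (0.511 * 106.54)) * 100
= 94.1737%

94.1737%


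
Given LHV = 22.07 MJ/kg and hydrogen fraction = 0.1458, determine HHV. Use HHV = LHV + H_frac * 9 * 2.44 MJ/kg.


HHV = LHV + H_frac * 9 * 2.44
= 22.07 + 0.1458 * 9 * 2.44
= 25.2718 MJ/kg

25.2718 MJ/kg


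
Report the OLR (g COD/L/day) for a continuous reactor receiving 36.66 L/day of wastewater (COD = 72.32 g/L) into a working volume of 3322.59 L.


OLR = Q * S / V
= 36.66 * 72.32 / 3322.59
= 0.7979 g/L/day

0.7979 g/L/day


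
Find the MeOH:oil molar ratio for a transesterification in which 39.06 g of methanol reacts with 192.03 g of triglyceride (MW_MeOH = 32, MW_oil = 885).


Molar ratio = n_MeOH / n_oil = (MeOH/32) / (oil/885) = (MeOH * 885) / (32 * oil)
= (39.06 * 885) / (32 * 192.03)
= 5.6254

5.6254


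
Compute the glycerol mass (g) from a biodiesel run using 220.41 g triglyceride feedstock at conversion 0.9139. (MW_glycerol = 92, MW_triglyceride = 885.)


glycerol = oil * conv * (92/885)
= 220.41 * 0.9139 * 92 / 885
= 20.9399 g

20.9399 g


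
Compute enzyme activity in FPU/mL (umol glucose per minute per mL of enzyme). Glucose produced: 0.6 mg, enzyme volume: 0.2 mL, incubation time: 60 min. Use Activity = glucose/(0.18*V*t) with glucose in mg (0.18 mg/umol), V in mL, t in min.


Activity = glucose_mg / (0.18 mg/umol * V_mL * t_min)
= 0.6 / (0.18 * 0.2 * 60)
= 0.2778 FPU/mL

0.2778 FPU/mL


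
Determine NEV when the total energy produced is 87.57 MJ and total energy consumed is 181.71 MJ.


NEV = E_out - E_in
= 87.57 - 181.71
= -94.1400 MJ

-94.1400 MJ


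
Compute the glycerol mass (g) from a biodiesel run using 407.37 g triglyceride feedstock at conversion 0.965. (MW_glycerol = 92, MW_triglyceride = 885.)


glycerol = oil * conv * (92/885)
= 407.37 * 0.965 * 92 / 885
= 40.8659 g

40.8659 g


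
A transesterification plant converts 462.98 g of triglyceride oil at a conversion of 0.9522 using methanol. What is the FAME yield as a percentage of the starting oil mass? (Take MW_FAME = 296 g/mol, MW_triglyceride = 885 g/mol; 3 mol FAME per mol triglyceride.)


m_FAME = oil * conv * (3 * 296 / 885) = oil * conv * (888/885)
= 462.98 * 0.9522 * 888 / 885
= 442.3440 g
Y = m_FAME / oil * 100 = conv * (888/885) * 100
= 0.9522 * 888 / 885 * 100
= 95.54%

95.54%


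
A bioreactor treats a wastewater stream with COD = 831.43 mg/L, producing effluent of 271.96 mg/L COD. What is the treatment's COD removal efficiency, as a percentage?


eta = (COD_in - COD_out) / COD_in * 100
= (831.43 - 271.96) / 831.43 * 100
= 67.2901%

67.2901%


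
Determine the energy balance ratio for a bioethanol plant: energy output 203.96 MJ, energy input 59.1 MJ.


EROI = E_out / E_in
= 203.96 / 59.1
= 3.4511

3.4511


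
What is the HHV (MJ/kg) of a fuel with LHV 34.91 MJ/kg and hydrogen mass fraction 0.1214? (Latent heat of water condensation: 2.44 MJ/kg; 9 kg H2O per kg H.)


HHV = LHV + H_frac * 9 * 2.44
= 34.91 + 0.1214 * 9 * 2.44
= 37.5759 MJ/kg

37.5759 MJ/kg


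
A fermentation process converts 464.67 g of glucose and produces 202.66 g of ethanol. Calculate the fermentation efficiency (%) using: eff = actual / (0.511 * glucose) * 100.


Fermentation efficiency = (actual / (0.511 * glucose)) * 100
= (202.66 / (0.511 * 464.67)) * 100
= 85.3498%

85.3498%


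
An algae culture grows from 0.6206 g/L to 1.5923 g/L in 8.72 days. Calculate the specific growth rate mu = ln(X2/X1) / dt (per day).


mu = ln(X2/X1) / dt
= ln(1.5923/0.6206) / 8.72
= 0.1081 per day

0.1081 per day


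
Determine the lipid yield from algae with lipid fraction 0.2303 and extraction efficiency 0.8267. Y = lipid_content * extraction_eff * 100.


Y = lipid_content * extraction_eff * 100
= 0.2303 * 0.8267 * 100
= 19.0389%

19.0389%


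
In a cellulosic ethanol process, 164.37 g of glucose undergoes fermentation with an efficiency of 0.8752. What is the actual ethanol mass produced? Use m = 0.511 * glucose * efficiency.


Actual ethanol: m = 0.511 * 164.37 * 0.8752
m = 73.5107 g

73.5107 g


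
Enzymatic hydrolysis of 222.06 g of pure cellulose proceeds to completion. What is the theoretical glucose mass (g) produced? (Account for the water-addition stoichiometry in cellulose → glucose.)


glucose = cellulose * 180/162
= 222.06 * 180/162
= 246.7333 g

246.7333 g


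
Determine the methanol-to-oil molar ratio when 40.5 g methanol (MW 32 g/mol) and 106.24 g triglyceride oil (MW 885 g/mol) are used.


Molar ratio = n_MeOH / n_oil = (MeOH/32) / (oil/885) = (MeOH * 885) / (32 * oil)
= (40.5 * 885) / (32 * 106.24)
= 10.5429

10.5429


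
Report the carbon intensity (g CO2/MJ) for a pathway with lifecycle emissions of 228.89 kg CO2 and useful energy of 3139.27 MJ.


CI = CO2 * 1000 / E
= 228.89 * 1000 / 3139.27
= 72.9119 g CO2/MJ

72.9119 g CO2/MJ


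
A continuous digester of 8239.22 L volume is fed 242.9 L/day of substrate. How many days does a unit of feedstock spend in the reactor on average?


HRT = V / Q
= 8239.22 / 242.9
= 33.9202 days

33.9202 days


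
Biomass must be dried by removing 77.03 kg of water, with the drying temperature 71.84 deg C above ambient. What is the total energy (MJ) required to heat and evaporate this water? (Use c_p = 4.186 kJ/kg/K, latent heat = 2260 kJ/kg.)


E = m_water * (4.186 * dT + 2260) / 1000
= 77.03 * (4.186 * 71.84 + 2260) / 1000
= 197.2524 MJ

197.2524 MJ


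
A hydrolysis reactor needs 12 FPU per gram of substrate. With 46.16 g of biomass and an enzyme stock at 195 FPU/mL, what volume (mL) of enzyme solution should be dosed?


V = dosage * m_sub / activity
V = 12 * 46.16 / 195
V = 2.8406 mL

2.8406 mL


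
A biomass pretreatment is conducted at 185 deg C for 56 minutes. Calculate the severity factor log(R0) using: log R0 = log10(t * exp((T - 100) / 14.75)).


logR0 = log10(t * exp((T - 100) / 14.75))
= log10(56 * exp((185 - 100) / 14.75))
= 4.2509

4.2509


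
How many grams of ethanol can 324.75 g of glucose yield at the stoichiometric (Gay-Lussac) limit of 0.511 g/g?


Theoretical ethanol yield: m_EtOH = 0.511 * m_glucose
m_EtOH = 0.511 * 324.75 = 165.9472 g

165.9472 g


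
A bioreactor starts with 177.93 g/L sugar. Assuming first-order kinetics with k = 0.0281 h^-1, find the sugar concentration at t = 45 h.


S = S0 * exp(-k * t)
S = 177.93 * exp(-0.0281 * 45)
S = 50.2440 g/L

50.2440 g/L


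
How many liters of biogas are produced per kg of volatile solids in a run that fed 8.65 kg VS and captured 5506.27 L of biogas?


Y = V / VS
= 5506.27 / 8.65
= 636.5630 L/kg VS

636.5630 L/kg VS


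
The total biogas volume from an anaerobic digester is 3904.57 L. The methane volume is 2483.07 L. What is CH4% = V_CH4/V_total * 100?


CH4% = V_CH4 / V_total * 100
= 2483.07 / 3904.57 * 100
= 63.5939%

63.5939%


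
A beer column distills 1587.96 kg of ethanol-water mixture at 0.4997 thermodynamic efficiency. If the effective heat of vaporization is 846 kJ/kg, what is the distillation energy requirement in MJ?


E = m * 846 / (eta * 1000)
= 1587.96 * 846 / (0.4997 * 1000)
= 2688.4414 MJ

2688.4414 MJ


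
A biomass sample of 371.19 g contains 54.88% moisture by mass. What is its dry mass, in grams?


Wd = Ww * (1 - MC/100)
= 371.19 * (1 - 54.88/100)
= 167.4809 g

167.4809 g


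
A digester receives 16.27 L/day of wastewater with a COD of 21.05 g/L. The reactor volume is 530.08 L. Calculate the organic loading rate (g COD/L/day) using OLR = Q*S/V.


OLR = Q * S / V
= 16.27 * 21.05 / 530.08
= 0.6461 g/L/day

0.6461 g/L/day


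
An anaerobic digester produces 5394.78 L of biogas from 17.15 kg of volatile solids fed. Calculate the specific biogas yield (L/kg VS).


Y = V / VS
= 5394.78 / 17.15
= 314.5644 L/kg VS

314.5644 L/kg VS


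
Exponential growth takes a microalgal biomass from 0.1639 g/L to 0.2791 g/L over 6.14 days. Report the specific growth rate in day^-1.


mu = ln(X2/X1) / dt
= ln(0.2791/0.1639) / 6.14
= 0.0867 per day

0.0867 per day


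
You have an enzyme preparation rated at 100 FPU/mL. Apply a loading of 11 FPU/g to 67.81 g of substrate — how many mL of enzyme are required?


V = dosage * m_sub / activity
V = 11 * 67.81 / 100
V = 7.4591 mL

7.4591 mL


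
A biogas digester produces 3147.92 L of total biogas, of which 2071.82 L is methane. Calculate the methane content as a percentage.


CH4% = V_CH4 / V_total * 100
= 2071.82 / 3147.92 * 100
= 65.8155%

65.8155%


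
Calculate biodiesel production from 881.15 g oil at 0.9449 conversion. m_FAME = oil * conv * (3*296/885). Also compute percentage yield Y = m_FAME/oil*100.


m_FAME = oil * conv * (3 * 296 / 885) = oil * conv * (888/885)
= 881.15 * 0.9449 * 888 / 885
= 835.4210 g
Y = m_FAME / oil * 100 = conv * (888/885) * 100
= 0.9449 * 888 / 885 * 100
= 94.81%

835.4210 g FAME; Y = 94.81%


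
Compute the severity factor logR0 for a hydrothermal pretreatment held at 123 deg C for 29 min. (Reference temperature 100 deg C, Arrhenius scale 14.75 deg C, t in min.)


logR0 = log10(t * exp((T - 100) / 14.75))
= log10(29 * exp((123 - 100) / 14.75))
= 2.1396

2.1396


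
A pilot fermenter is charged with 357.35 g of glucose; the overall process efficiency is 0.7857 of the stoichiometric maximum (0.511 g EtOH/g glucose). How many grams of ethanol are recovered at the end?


Actual ethanol: m = 0.511 * 357.35 * 0.7857
m = 143.4734 g

143.4734 g


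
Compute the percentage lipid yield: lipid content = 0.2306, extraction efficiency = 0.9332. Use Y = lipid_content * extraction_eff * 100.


Y = lipid_content * extraction_eff * 100
= 0.2306 * 0.9332 * 100
= 21.5196%

21.5196%


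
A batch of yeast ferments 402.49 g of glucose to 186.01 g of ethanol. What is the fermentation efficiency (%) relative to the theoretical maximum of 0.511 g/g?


Fermentation efficiency = (actual / (0.511 * glucose)) * 100
= (186.01 / (0.511 * 402.49)) * 100
= 90.4399%

90.4399%


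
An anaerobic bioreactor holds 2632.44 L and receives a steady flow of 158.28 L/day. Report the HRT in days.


HRT = V / Q
= 2632.44 / 158.28
= 16.6315 days

16.6315 days


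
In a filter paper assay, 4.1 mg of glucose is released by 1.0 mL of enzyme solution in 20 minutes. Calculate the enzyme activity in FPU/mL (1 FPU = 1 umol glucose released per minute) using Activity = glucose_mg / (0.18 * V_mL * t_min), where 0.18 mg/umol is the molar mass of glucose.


Activity = glucose_mg / (0.18 mg/umol * V_mL * t_min)
= 4.1 / (0.18 * 1.0 * 20)
= 1.1389 FPU/mL

1.1389 FPU/mL


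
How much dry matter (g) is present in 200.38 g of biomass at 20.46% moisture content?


Wd = Ww * (1 - MC/100)
= 200.38 * (1 - 20.46/100)
= 159.3823 g

159.3823 g


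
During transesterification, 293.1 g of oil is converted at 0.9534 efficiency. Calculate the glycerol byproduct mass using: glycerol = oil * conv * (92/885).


glycerol = oil * conv * (92/885)
= 293.1 * 0.9534 * 92 / 885
= 29.0493 g

29.0493 g


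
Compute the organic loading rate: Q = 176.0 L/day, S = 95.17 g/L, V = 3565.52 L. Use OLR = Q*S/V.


OLR = Q * S / V
= 176.0 * 95.17 / 3565.52
= 4.6977 g/L/day

4.6977 g/L/day


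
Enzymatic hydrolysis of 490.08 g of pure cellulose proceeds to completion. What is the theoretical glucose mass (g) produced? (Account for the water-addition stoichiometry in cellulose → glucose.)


glucose = cellulose * 180/162
= 490.08 * 180/162
= 544.5333 g

544.5333 g


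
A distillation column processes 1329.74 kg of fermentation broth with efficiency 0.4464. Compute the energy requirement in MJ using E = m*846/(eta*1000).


E = m * 846 / (eta * 1000)
= 1329.74 * 846 / (0.4464 * 1000)
= 2520.0718 MJ

2520.0718 MJ


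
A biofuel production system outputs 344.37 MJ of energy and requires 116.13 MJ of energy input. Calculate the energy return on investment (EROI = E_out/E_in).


EROI = E_out / E_in
= 344.37 / 116.13
= 2.9654

2.9654


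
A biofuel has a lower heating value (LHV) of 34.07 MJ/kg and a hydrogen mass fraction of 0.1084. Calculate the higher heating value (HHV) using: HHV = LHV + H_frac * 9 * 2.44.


HHV = LHV + H_frac * 9 * 2.44
= 34.07 + 0.1084 * 9 * 2.44
= 36.4505 MJ/kg

36.4505 MJ/kg


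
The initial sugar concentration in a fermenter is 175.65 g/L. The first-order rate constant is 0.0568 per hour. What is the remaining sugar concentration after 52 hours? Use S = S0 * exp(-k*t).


S = S0 * exp(-k * t)
S = 175.65 * exp(-0.0568 * 52)
S = 9.1604 g/L

9.1604 g/L


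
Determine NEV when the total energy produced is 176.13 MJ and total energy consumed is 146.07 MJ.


NEV = E_out - E_in
= 176.13 - 146.07
= 30.0600 MJ

30.0600 MJ


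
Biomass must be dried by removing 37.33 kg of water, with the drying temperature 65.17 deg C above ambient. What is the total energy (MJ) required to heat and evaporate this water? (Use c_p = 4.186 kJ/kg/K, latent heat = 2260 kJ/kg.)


E = m_water * (4.186 * dT + 2260) / 1000
= 37.33 * (4.186 * 65.17 + 2260) / 1000
= 94.5495 MJ

94.5495 MJ


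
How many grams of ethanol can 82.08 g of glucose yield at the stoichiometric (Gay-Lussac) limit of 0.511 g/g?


Theoretical ethanol yield: m_EtOH = 0.511 * m_glucose
m_EtOH = 0.511 * 82.08 = 41.9429 g

41.9429 g


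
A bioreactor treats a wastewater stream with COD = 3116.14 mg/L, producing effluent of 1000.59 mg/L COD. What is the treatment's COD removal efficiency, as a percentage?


eta = (COD_in - COD_out) / COD_in * 100
= (3116.14 - 1000.59) / 3116.14 * 100
= 67.8901%

67.8901%


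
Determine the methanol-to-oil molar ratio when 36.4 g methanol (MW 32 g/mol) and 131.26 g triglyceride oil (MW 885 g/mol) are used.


Molar ratio = n_MeOH / n_oil = (MeOH/32) / (oil/885) = (MeOH * 885) / (32 * oil)
= (36.4 * 885) / (32 * 131.26)
= 7.6694

7.6694


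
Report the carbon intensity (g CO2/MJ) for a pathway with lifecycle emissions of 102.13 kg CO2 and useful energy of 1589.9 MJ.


CI = CO2 * 1000 / E
= 102.13 * 1000 / 1589.9
= 64.2367 g CO2/MJ

64.2367 g CO2/MJ


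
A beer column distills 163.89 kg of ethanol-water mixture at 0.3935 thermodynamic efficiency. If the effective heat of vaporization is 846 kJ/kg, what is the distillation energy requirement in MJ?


E = m * 846 / (eta * 1000)
= 163.89 * 846 / (0.3935 * 1000)
= 352.3531 MJ

352.3531 MJ


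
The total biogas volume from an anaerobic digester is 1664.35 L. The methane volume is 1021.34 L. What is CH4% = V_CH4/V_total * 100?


CH4% = V_CH4 / V_total * 100
= 1021.34 / 1664.35 * 100
= 61.3657%

61.3657%


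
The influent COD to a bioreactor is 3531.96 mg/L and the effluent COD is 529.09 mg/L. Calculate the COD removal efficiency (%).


eta = (COD_in - COD_out) / COD_in * 100
= (3531.96 - 529.09) / 3531.96 * 100
= 85.0199%

85.0199%


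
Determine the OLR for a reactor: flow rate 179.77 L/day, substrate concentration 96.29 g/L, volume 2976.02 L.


OLR = Q * S / V
= 179.77 * 96.29 / 2976.02
= 5.8165 g/L/day

5.8165 g/L/day


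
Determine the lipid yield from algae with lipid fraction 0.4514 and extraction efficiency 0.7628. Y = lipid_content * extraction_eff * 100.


Y = lipid_content * extraction_eff * 100
= 0.4514 * 0.7628 * 100
= 34.4328%

34.4328%


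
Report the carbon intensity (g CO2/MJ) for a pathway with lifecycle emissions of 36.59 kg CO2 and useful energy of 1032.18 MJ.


CI = CO2 * 1000 / E
= 36.59 * 1000 / 1032.18
= 35.4492 g CO2/MJ

35.4492 g CO2/MJ


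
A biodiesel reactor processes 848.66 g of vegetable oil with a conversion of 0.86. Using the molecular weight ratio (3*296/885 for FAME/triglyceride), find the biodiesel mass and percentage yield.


m_FAME = oil * conv * (3 * 296 / 885) = oil * conv * (888/885)
= 848.66 * 0.86 * 888 / 885
= 732.3217 g
Y = m_FAME / oil * 100 = conv * (888/885) * 100
= 0.86 * 888 / 885 * 100
= 86.29%

732.3217 g FAME; Y = 86.29%


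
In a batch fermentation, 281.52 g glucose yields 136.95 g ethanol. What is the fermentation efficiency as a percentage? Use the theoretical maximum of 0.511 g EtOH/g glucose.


Fermentation efficiency = (actual / (0.511 * glucose)) * 100
= (136.95 / (0.511 * 281.52)) * 100
= 95.1989%

95.1989%


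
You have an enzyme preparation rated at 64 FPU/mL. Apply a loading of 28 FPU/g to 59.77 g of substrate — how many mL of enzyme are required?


V = dosage * m_sub / activity
V = 28 * 59.77 / 64
V = 26.1494 mL

26.1494 mL


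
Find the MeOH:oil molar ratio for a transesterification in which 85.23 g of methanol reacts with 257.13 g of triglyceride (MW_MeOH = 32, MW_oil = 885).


Molar ratio = n_MeOH / n_oil = (MeOH/32) / (oil/885) = (MeOH * 885) / (32 * oil)
= (85.23 * 885) / (32 * 257.13)
= 9.1671

9.1671


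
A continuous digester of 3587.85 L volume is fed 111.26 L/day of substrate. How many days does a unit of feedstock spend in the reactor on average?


HRT = V / Q
= 3587.85 / 111.26
= 32.2474 days

32.2474 days


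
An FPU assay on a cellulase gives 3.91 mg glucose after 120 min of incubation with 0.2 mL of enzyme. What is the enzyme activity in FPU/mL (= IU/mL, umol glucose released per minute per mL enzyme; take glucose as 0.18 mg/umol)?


Activity = glucose_mg / (0.18 mg/umol * V_mL * t_min)
= 3.91 / (0.18 * 0.2 * 120)
= 0.9051 FPU/mL

0.9051 FPU/mL


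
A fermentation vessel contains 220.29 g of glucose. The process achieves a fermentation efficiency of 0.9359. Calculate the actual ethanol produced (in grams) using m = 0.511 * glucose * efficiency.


Actual ethanol: m = 0.511 * 220.29 * 0.9359
m = 105.3526 g

105.3526 g


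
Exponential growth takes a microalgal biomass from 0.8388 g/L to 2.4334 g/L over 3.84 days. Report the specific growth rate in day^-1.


mu = ln(X2/X1) / dt
= ln(2.4334/0.8388) / 3.84
= 0.2774 per day

0.2774 per day


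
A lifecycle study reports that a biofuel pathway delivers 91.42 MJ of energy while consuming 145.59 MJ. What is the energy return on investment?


EROI = E_out / E_in
= 91.42 / 145.59
= 0.6279

0.6279


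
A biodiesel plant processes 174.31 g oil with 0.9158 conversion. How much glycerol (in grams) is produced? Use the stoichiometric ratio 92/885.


glycerol = oil * conv * (92/885)
= 174.31 * 0.9158 * 92 / 885
= 16.5946 g

16.5946 g


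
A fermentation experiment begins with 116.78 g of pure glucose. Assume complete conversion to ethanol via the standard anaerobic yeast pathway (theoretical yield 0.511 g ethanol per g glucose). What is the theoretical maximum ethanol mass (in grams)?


Theoretical ethanol yield: m_EtOH = 0.511 * m_glucose
m_EtOH = 0.511 * 116.78 = 59.6746 g

59.6746 g


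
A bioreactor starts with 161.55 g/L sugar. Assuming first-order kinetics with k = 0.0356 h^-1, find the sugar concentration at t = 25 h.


S = S0 * exp(-k * t)
S = 161.55 * exp(-0.0356 * 25)
S = 66.3414 g/L

66.3414 g/L


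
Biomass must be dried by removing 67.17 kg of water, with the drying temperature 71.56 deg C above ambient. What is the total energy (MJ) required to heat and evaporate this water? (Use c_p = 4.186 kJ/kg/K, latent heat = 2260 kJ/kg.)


E = m_water * (4.186 * dT + 2260) / 1000
= 67.17 * (4.186 * 71.56 + 2260) / 1000
= 171.9250 MJ

171.9250 MJ


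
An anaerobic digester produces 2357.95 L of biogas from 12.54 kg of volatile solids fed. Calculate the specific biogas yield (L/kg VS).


Y = V / VS
= 2357.95 / 12.54
= 188.0343 L/kg VS

188.0343 L/kg VS


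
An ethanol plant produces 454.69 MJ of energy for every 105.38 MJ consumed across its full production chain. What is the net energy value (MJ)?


NEV = E_out - E_in
= 454.69 - 105.38
= 349.3100 MJ

349.3100 MJ
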